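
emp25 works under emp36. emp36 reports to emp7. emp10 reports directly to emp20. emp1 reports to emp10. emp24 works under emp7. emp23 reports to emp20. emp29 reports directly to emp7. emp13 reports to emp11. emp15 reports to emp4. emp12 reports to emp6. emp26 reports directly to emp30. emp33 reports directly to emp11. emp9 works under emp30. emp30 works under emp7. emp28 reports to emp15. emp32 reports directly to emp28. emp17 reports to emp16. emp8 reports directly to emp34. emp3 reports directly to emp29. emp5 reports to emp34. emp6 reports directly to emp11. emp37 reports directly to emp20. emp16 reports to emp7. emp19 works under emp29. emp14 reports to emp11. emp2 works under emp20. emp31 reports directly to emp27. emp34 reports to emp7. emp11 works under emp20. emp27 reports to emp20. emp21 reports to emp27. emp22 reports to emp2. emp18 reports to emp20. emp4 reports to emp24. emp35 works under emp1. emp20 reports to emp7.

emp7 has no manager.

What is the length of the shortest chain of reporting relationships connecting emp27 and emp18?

emp27 is 1 level below emp20, and emp18 is 1 level below emp20 (their lowest common manager). The shortest path runs up from emp27 to emp20 and back down to emp18: 1 + 1 = 2 links.

2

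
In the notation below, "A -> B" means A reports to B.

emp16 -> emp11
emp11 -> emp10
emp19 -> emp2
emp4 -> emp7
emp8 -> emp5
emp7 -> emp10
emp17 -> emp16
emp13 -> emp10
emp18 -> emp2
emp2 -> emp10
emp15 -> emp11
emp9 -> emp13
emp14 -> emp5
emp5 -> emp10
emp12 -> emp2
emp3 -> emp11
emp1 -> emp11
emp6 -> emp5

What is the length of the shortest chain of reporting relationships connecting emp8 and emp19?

emp8 is 2 levels below emp10, and emp19 is 2 levels below emp10 (their lowest common manager). The shortest path runs up from emp8 to emp10 and back down to emp19: 2 + 2 = 4 links.

4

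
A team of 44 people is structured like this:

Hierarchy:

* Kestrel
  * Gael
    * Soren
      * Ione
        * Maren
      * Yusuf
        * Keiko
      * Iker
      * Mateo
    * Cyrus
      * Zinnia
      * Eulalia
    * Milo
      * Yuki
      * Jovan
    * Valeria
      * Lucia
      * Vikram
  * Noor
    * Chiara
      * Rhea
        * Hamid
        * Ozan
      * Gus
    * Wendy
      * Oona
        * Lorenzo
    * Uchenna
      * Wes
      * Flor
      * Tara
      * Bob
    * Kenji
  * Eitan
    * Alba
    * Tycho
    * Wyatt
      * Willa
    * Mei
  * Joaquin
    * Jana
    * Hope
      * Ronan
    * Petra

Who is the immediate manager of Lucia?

Valeria

Lucia reports directly to Valeria.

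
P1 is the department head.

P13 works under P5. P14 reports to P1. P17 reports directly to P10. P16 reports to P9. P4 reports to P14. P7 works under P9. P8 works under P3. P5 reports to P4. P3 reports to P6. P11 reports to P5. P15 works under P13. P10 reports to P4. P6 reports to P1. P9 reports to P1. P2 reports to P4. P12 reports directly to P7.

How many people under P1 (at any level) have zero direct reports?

7

The people in P1's organization with no one reporting to them are P8, P11, P15, P2, P17, P16, P12. That is 7.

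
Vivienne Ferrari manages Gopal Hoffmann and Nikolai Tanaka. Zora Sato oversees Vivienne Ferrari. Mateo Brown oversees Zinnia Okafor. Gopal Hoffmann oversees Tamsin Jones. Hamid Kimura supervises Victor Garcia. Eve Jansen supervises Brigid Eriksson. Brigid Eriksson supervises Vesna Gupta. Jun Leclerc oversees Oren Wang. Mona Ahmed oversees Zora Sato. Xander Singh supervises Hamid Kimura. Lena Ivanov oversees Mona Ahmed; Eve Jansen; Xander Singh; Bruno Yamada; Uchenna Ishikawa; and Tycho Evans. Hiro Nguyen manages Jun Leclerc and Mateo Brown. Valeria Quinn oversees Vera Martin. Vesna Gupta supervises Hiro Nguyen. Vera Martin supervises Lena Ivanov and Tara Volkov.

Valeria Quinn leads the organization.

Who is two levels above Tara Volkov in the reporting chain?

Valeria Quinn

Tara Volkov reports to Vera Martin, and Vera Martin reports to Valeria Quinn. So Tara Volkov's skip-level manager is Valeria Quinn.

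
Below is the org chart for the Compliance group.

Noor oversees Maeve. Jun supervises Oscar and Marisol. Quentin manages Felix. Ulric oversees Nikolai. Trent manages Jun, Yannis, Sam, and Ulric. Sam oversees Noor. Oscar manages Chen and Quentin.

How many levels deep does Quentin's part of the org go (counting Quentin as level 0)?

The longest chain under Quentin runs Quentin → Felix, which is 1 level below Quentin.

1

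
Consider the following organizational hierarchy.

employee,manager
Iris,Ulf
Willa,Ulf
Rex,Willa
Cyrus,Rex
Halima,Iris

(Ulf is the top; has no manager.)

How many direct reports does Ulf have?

Ulf directly manages Iris, Willa. That is 2 direct reports.

2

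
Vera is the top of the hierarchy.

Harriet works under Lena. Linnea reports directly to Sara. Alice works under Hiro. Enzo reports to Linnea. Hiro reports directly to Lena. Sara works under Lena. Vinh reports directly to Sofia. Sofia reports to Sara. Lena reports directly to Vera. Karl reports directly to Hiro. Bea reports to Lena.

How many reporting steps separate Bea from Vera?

Chain from Bea up to Vera: Bea → Lena → Vera. That is 2 steps up, so Bea is 2 levels below Vera.

2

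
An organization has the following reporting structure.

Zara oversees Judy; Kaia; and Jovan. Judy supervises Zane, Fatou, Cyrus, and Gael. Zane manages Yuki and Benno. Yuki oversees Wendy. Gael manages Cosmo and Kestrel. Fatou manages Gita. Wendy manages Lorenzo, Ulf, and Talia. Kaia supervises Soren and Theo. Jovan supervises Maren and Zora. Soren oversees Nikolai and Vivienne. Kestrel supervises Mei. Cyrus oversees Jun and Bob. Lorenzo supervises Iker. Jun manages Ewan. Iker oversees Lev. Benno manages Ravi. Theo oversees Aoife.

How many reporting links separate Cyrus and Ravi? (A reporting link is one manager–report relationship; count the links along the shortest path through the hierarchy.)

Cyrus is 1 level below Judy, and Ravi is 3 levels below Judy (their lowest common manager). The shortest path runs up from Cyrus to Judy and back down to Ravi: 1 + 3 = 4 links.

4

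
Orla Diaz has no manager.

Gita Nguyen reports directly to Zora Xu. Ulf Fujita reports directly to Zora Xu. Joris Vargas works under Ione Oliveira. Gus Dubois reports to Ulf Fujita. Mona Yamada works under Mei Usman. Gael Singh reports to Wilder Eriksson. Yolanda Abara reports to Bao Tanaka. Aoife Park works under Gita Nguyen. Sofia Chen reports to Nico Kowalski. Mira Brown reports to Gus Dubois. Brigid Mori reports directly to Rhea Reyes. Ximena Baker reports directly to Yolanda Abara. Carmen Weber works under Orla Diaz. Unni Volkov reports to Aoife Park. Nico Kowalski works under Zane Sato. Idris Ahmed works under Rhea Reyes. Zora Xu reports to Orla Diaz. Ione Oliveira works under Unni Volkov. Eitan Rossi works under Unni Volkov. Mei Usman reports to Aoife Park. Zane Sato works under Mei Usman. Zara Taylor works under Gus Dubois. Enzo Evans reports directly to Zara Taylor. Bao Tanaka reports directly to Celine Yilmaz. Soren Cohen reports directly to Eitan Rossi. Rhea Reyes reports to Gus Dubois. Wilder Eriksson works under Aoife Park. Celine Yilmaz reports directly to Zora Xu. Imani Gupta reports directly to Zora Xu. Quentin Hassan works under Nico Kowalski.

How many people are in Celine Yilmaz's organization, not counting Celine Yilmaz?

3

Celine Yilmaz directly manages Bao Tanaka. Under Bao Tanaka: Yolanda Abara, Ximena Baker (2). That's 3 in total.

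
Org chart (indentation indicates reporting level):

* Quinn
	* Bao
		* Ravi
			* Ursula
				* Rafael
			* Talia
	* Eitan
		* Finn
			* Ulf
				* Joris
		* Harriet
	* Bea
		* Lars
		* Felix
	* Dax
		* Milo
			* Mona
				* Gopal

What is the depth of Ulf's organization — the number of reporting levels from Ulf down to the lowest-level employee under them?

1

The longest chain under Ulf runs Ulf → Joris, which is 1 level below Ulf.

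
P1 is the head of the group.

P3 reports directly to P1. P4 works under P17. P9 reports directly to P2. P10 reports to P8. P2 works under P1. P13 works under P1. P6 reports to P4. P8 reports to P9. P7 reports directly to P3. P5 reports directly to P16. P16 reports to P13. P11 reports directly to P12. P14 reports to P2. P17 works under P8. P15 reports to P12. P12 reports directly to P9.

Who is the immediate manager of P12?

P12 reports directly to P9.

P9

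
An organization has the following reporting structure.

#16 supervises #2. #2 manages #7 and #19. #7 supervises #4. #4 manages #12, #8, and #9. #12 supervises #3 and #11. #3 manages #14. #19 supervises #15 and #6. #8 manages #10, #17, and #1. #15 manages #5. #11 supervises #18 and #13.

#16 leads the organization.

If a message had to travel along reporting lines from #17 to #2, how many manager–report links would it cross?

4

#17 is in #2's organization: the chain from #17 up to #2 is #17 → #8 → #4 → #7 → #2, which is 4 links.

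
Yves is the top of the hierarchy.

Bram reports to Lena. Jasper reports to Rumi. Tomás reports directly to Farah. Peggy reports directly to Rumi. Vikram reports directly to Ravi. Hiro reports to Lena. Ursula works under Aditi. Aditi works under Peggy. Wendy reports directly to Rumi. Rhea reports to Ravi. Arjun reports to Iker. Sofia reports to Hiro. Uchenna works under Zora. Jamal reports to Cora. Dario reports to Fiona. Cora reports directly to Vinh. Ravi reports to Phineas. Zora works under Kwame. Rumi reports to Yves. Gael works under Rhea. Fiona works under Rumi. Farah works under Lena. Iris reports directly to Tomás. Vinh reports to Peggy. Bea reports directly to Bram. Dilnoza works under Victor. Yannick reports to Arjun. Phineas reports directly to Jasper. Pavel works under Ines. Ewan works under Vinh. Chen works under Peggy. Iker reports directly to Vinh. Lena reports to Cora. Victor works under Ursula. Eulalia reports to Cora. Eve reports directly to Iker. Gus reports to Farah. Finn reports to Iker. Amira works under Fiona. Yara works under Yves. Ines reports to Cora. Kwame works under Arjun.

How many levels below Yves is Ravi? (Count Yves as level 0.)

4

Chain from Ravi up to Yves: Ravi → Phineas → Jasper → Rumi → Yves. That is 4 steps up, so Ravi is 4 levels below Yves.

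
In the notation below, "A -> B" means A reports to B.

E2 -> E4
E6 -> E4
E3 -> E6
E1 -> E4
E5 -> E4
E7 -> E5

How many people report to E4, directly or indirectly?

6

E4 directly manages E5, E1, E6, E2. Under E5: E7 (1). E1 has no reports. Under E6: E3 (1). E2 has no reports. So E4's organization is 4 direct reports plus everyone under them: 2 + 1 + 2 + 1 = 6.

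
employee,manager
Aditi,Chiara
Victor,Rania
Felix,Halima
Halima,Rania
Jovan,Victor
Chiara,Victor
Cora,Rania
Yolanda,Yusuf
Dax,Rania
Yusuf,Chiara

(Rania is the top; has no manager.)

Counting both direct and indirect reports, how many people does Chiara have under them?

Chiara directly manages Yusuf, Aditi. Under Yusuf: Yolanda (1). Aditi has no reports. So Chiara's organization is 2 direct reports plus everyone under them: 2 + 1 = 3.

3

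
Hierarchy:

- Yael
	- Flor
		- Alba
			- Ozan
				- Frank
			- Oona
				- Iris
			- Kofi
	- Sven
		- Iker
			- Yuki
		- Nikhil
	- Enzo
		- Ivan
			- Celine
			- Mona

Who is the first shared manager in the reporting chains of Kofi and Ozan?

Alba

Kofi's chain of managers is Alba, Flor, Yael. Ozan's chain of managers is Alba, Flor, Yael. The first manager that appears in both chains is Alba.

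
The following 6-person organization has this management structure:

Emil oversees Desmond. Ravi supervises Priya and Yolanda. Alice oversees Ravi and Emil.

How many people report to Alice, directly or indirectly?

Alice directly manages Ravi, Emil. Under Ravi: Priya, Yolanda (2). Under Emil: Desmond (1). So Alice's organization is 2 direct reports plus everyone under them: 3 + 2 = 5.

5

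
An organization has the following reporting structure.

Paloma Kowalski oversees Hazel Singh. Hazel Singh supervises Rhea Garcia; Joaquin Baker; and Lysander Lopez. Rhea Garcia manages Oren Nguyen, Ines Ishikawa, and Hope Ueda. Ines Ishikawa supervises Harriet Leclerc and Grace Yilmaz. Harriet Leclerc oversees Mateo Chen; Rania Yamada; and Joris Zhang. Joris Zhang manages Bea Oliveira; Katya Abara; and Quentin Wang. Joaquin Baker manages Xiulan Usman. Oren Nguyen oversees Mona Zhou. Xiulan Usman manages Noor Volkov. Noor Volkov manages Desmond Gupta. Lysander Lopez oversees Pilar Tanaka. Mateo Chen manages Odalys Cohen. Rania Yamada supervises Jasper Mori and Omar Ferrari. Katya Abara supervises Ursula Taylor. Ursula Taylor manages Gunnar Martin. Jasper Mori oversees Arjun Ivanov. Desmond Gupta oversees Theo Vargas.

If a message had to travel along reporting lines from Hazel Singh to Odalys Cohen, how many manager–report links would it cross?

Odalys Cohen is in Hazel Singh's organization: the chain from Odalys Cohen up to Hazel Singh is Odalys Cohen → Mateo Chen → Harriet Leclerc → Ines Ishikawa → Rhea Garcia → Hazel Singh, which is 5 links.

5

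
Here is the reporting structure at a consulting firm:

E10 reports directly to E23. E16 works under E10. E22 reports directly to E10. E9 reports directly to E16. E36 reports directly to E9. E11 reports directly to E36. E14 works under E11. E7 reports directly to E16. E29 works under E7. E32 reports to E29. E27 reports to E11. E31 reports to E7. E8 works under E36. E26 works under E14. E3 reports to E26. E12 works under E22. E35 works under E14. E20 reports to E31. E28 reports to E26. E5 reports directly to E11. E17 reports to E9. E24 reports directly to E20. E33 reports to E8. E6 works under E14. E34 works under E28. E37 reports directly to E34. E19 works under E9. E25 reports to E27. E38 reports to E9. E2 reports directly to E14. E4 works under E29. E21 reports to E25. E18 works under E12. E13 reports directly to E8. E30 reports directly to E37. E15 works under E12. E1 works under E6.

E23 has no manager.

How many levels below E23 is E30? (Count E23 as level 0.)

Chain from E30 up to E23: E30 → E37 → E34 → E28 → E26 → E14 → E11 → E36 → E9 → E16 → E10 → E23. That is 11 steps up, so E30 is 11 levels below E23.

11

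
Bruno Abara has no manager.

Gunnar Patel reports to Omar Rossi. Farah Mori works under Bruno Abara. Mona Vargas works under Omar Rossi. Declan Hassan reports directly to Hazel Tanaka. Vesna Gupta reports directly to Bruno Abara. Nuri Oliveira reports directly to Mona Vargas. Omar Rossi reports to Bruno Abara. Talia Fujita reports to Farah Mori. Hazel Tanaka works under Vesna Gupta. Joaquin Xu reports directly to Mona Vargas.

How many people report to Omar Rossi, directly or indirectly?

Omar Rossi directly manages Gunnar Patel, Mona Vargas. Gunnar Patel has no reports. Under Mona Vargas: Nuri Oliveira, Joaquin Xu (2). So Omar Rossi's organization is 2 direct reports plus everyone under them: 1 + 3 = 4.

4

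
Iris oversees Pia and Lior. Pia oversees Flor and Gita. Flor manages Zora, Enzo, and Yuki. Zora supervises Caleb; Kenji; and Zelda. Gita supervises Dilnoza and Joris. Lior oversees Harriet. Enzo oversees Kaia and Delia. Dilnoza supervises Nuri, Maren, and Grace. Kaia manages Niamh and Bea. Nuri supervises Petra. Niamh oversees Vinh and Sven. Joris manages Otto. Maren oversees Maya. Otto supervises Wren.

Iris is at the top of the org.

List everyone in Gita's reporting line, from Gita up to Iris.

Gita reports to Pia. Pia reports to Iris. Iris is at the top.

Gita -> Pia -> Iris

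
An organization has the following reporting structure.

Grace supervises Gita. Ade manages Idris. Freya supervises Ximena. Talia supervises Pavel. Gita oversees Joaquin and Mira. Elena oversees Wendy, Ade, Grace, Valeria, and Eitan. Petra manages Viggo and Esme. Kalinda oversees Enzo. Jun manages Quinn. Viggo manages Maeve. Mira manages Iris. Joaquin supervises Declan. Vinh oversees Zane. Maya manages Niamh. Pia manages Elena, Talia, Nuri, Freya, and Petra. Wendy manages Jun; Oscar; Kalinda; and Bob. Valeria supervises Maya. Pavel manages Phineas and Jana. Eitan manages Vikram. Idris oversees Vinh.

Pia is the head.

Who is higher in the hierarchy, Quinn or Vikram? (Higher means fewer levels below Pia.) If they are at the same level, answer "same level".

Vikram

Quinn is 4 levels below Pia; Vikram is 3. Vikram is higher.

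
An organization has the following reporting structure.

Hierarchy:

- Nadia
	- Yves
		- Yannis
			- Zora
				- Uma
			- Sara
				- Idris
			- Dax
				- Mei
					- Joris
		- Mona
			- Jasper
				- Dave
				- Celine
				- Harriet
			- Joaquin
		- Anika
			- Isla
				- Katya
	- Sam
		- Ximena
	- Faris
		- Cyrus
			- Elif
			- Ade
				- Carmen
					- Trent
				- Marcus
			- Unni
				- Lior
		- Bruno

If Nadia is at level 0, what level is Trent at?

5

Chain from Trent up to Nadia: Trent → Carmen → Ade → Cyrus → Faris → Nadia. That is 5 steps up, so Trent is 5 levels below Nadia.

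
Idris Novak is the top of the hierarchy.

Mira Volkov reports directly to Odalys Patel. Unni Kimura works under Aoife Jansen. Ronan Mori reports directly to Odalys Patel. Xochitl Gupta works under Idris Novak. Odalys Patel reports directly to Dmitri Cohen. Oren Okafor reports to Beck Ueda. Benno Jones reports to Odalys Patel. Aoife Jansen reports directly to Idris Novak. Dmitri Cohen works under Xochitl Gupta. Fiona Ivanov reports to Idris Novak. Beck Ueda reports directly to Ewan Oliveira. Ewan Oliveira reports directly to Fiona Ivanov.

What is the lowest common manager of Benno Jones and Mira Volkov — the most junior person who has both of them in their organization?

Odalys Patel

Benno Jones's chain of managers is Odalys Patel, Dmitri Cohen, Xochitl Gupta, Idris Novak. Mira Volkov's chain of managers is Odalys Patel, Dmitri Cohen, Xochitl Gupta, Idris Novak. The first manager that appears in both chains is Odalys Patel.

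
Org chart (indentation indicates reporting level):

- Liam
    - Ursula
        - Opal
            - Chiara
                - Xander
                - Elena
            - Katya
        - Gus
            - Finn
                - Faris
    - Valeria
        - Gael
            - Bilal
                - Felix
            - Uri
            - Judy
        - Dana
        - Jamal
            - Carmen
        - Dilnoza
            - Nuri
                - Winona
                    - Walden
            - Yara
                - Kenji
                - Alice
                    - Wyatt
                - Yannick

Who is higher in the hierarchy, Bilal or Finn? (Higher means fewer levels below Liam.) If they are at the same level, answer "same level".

same level

Both Bilal and Finn are 3 levels below Liam.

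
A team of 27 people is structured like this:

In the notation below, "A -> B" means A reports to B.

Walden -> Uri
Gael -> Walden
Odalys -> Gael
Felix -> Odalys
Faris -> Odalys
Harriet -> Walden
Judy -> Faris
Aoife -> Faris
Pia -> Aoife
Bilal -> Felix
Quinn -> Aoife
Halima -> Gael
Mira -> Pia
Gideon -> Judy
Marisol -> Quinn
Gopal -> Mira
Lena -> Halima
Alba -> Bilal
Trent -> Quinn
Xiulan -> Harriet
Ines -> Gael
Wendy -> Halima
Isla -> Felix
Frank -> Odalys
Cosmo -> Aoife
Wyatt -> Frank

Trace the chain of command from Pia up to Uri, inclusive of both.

Pia -> Aoife -> Faris -> Odalys -> Gael -> Walden -> Uri

Pia reports to Aoife. Aoife reports to Faris. Faris reports to Odalys. Odalys reports to Gael. Gael reports to Walden. Walden reports to Uri. Uri is at the top.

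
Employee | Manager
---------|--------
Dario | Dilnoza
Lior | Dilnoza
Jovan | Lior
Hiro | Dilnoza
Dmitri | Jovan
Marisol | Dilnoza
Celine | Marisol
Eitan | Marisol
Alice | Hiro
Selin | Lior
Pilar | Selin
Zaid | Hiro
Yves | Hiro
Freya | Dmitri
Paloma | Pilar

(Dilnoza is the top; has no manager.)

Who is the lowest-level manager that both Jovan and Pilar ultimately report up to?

Lior

Jovan's chain of managers is Lior, Dilnoza. Pilar's chain of managers is Selin, Lior, Dilnoza. The first manager that appears in both chains is Lior.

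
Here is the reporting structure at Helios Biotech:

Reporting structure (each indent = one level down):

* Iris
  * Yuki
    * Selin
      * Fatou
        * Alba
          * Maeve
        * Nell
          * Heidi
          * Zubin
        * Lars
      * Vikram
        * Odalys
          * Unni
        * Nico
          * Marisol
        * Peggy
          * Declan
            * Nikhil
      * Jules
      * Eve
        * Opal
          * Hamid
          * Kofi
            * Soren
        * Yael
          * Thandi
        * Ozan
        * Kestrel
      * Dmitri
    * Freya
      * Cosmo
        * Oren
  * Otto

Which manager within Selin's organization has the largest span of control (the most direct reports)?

Selin

Direct-report counts within Selin's organization: Selin has 5; Eve has 4; Yael has 1; Opal has 2; Kofi has 1; Vikram has 3; Peggy has 1; Declan has 1; Nico has 1; Odalys has 1; Fatou has 3; Nell has 2; Alba has 1. The largest is 5, held by Selin.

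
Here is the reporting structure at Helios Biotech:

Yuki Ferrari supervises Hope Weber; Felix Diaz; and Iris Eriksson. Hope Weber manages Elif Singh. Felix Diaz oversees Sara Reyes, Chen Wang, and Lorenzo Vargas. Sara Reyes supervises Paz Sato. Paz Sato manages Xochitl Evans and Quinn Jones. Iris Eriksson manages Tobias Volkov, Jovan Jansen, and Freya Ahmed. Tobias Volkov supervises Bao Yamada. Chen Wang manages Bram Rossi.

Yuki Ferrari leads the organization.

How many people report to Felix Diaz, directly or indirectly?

7

Felix Diaz directly manages Sara Reyes, Chen Wang, Lorenzo Vargas. Under Sara Reyes: Paz Sato, Xochitl Evans, Quinn Jones (3). Under Chen Wang: Bram Rossi (1). Lorenzo Vargas has no reports. So Felix Diaz's organization is 3 direct reports plus everyone under them: 4 + 2 + 1 = 7.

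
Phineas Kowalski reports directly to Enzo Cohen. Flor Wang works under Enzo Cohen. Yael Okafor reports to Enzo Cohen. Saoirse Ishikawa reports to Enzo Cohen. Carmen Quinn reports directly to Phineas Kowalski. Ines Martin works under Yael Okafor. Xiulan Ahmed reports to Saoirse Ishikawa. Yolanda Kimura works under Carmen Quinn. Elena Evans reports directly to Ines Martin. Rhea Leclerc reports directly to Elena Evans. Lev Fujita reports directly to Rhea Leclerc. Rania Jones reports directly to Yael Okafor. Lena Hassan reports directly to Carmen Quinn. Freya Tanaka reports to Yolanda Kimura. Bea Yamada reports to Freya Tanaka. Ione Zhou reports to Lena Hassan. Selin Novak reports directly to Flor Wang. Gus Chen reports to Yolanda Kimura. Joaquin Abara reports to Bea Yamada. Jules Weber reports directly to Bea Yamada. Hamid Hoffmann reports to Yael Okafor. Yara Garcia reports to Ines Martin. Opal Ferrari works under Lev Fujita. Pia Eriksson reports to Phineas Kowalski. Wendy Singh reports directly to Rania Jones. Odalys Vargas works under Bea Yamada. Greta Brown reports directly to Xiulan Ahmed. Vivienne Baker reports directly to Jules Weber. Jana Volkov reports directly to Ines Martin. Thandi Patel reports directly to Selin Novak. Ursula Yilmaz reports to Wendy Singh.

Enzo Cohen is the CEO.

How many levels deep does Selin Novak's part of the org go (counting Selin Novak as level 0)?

The longest chain under Selin Novak runs Selin Novak → Thandi Patel, which is 1 level below Selin Novak.

1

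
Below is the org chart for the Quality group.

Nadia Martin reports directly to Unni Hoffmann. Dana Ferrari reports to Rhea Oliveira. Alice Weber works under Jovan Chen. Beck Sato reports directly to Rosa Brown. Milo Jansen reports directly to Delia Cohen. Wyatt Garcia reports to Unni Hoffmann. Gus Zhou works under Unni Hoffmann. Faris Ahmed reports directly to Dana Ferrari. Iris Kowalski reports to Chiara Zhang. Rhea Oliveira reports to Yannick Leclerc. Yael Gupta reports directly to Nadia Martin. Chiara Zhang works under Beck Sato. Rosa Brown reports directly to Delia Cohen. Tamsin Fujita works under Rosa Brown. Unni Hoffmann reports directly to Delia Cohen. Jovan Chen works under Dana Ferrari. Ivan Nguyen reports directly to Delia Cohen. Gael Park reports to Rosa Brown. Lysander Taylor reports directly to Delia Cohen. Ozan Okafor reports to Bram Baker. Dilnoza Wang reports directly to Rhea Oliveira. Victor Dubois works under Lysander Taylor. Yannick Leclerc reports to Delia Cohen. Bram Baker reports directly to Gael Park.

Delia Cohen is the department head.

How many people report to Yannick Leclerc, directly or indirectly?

6

Yannick Leclerc directly manages Rhea Oliveira. Under Rhea Oliveira: Dilnoza Wang, Dana Ferrari, Jovan Chen, Alice Weber, Faris Ahmed (5). That's 6 in total.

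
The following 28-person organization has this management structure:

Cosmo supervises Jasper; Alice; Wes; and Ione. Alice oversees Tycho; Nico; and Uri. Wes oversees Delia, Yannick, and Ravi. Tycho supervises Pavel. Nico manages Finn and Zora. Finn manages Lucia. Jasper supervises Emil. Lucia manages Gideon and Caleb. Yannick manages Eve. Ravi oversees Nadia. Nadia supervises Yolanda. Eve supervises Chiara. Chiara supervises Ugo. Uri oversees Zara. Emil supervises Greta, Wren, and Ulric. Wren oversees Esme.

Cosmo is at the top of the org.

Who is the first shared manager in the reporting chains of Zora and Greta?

Cosmo

Zora's chain of managers is Nico, Alice, Cosmo. Greta's chain of managers is Emil, Jasper, Cosmo. The first manager that appears in both chains is Cosmo.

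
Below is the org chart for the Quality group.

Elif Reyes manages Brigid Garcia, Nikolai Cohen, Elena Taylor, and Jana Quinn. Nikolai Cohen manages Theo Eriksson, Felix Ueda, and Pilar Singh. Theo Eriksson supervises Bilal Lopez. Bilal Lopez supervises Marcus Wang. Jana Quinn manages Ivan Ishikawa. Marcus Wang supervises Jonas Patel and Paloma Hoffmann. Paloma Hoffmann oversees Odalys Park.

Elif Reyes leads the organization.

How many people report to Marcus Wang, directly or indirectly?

3

Marcus Wang directly manages Jonas Patel, Paloma Hoffmann. Jonas Patel has no reports. Under Paloma Hoffmann: Odalys Park (1). So Marcus Wang's organization is 2 direct reports plus everyone under them: 1 + 2 = 3.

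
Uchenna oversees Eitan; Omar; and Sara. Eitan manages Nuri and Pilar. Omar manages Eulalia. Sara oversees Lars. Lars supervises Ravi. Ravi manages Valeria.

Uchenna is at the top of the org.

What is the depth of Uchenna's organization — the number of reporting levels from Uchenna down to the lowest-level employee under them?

4

The longest chain under Uchenna runs Uchenna → Sara → Lars → Ravi → Valeria, which is 4 levels below Uchenna.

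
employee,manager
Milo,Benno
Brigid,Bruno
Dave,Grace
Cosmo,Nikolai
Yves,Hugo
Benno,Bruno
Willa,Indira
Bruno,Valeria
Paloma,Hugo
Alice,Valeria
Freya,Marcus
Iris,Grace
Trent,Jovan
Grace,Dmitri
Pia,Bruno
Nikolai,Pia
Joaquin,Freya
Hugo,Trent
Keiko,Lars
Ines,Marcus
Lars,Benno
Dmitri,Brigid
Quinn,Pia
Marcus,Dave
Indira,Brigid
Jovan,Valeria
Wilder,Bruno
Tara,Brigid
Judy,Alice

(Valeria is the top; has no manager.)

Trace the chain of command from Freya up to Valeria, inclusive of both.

Freya -> Marcus -> Dave -> Grace -> Dmitri -> Brigid -> Bruno -> Valeria

Freya reports to Marcus. Marcus reports to Dave. Dave reports to Grace. Grace reports to Dmitri. Dmitri reports to Brigid. Brigid reports to Bruno. Bruno reports to Valeria. Valeria is at the top.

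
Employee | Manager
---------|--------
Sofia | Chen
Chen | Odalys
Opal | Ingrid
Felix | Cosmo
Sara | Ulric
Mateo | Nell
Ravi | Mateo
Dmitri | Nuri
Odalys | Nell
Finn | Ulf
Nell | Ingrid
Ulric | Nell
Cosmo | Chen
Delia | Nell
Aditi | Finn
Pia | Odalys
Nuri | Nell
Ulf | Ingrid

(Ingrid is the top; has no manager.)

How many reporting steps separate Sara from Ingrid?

3

Chain from Sara up to Ingrid: Sara → Ulric → Nell → Ingrid. That is 3 steps up, so Sara is 3 levels below Ingrid.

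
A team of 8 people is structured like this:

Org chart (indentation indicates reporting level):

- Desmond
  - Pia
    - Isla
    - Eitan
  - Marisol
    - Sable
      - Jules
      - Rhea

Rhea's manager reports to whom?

Marisol

Rhea reports to Sable, and Sable reports to Marisol. So Rhea's skip-level manager is Marisol.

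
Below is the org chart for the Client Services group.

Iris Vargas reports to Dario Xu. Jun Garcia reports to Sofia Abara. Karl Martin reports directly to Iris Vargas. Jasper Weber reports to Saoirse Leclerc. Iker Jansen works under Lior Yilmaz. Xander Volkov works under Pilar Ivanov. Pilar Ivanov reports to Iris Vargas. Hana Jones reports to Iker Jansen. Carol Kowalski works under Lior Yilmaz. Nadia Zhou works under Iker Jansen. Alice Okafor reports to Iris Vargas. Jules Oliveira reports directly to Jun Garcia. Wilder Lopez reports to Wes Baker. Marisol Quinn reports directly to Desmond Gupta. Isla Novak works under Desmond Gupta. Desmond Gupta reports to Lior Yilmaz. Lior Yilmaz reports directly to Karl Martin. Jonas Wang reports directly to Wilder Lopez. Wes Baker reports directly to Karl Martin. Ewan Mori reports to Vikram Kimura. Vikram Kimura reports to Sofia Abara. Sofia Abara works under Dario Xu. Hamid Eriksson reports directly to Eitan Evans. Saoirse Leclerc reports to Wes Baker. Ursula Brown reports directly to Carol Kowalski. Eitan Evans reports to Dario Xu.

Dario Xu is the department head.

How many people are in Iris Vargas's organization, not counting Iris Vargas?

18

Iris Vargas directly manages Alice Okafor, Karl Martin, Pilar Ivanov. Alice Okafor has no reports. Under Karl Martin: Wes Baker, Wilder Lopez, Jonas Wang, Saoirse Leclerc, Jasper Weber, Lior Yilmaz, Iker Jansen, Hana Jones, Nadia Zhou, Carol Kowalski, Ursula Brown, Desmond Gupta, Isla Novak, Marisol Quinn (14). Under Pilar Ivanov: Xander Volkov (1). So Iris Vargas's organization is 3 direct reports plus everyone under them: 1 + 15 + 2 = 18.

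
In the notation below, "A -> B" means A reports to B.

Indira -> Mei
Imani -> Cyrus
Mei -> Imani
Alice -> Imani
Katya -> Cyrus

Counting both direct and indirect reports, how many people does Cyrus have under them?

Cyrus directly manages Imani, Katya. Under Imani: Alice, Mei, Indira (3). Katya has no reports. So Cyrus's organization is 2 direct reports plus everyone under them: 4 + 1 = 5.

5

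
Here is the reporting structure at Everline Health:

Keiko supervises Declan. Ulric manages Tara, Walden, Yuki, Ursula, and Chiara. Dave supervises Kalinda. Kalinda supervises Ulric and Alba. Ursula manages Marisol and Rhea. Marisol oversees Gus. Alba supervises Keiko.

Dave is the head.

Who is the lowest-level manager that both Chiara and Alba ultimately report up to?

Kalinda

Chiara's chain of managers is Ulric, Kalinda, Dave. Alba's chain of managers is Kalinda, Dave. The first manager that appears in both chains is Kalinda.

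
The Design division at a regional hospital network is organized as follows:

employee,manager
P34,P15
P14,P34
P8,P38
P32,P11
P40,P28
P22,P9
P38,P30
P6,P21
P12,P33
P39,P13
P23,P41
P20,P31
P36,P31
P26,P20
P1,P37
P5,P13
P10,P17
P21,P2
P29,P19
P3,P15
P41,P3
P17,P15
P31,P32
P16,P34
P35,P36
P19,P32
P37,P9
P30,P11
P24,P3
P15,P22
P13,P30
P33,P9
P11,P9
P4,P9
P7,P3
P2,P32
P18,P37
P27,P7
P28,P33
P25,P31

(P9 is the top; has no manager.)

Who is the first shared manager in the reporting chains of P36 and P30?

P36's chain of managers is P31, P32, P11, P9. P30's chain of managers is P11, P9. The first manager that appears in both chains is P11.

P11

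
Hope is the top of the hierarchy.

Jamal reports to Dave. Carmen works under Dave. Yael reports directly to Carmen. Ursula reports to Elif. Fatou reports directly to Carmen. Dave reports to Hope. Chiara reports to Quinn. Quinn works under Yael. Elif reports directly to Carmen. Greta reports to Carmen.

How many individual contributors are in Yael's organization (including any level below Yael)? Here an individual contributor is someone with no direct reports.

1

The only person in Yael's organization with no one reporting to them is Chiara. That is 1.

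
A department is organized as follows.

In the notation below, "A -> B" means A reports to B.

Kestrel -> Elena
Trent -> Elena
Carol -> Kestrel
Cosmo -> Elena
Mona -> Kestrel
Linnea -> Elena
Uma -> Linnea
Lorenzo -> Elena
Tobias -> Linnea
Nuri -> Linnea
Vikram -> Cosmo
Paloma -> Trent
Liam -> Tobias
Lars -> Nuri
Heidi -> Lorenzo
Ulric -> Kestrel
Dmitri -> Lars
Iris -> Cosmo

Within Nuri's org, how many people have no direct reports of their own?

The only person in Nuri's organization with no one reporting to them is Dmitri. That is 1.

1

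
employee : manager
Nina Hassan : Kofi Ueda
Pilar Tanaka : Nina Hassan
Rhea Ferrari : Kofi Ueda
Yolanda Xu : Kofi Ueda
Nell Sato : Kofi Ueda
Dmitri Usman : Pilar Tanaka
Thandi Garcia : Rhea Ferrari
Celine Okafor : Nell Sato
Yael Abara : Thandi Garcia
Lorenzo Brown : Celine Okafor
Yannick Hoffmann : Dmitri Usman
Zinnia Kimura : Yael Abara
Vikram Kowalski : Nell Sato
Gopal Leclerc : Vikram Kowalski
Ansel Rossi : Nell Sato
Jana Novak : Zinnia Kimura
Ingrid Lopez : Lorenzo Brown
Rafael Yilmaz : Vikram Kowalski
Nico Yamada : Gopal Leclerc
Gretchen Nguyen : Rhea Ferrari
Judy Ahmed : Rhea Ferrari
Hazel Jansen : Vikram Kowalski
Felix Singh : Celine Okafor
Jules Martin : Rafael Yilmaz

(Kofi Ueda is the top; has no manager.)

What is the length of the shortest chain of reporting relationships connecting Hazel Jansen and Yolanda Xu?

Hazel Jansen is 3 levels below Kofi Ueda, and Yolanda Xu is 1 level below Kofi Ueda (their lowest common manager). The shortest path runs up from Hazel Jansen to Kofi Ueda and back down to Yolanda Xu: 3 + 1 = 4 links.

4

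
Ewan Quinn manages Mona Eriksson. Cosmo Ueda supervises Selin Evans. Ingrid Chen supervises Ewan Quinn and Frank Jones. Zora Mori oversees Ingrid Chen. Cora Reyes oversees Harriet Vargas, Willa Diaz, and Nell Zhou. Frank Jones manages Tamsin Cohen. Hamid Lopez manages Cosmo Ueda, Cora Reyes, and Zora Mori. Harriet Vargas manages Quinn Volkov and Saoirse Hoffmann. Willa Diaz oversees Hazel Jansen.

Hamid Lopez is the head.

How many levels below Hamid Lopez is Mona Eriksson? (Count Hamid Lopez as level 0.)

Chain from Mona Eriksson up to Hamid Lopez: Mona Eriksson → Ewan Quinn → Ingrid Chen → Zora Mori → Hamid Lopez. That is 4 steps up, so Mona Eriksson is 4 levels below Hamid Lopez.

4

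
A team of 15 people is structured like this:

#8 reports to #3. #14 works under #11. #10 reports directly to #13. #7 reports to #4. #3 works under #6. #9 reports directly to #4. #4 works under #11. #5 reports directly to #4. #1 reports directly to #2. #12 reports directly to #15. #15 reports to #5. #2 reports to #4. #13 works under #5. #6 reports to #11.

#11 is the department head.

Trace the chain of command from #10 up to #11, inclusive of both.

#10 -> #13 -> #5 -> #4 -> #11

#10 reports to #13. #13 reports to #5. #5 reports to #4. #4 reports to #11. #11 is at the top.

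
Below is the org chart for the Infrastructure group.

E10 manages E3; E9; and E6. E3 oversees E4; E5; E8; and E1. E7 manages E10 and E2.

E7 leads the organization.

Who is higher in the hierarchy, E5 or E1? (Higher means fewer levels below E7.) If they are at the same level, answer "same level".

same level

Both E5 and E1 are 3 levels below E7.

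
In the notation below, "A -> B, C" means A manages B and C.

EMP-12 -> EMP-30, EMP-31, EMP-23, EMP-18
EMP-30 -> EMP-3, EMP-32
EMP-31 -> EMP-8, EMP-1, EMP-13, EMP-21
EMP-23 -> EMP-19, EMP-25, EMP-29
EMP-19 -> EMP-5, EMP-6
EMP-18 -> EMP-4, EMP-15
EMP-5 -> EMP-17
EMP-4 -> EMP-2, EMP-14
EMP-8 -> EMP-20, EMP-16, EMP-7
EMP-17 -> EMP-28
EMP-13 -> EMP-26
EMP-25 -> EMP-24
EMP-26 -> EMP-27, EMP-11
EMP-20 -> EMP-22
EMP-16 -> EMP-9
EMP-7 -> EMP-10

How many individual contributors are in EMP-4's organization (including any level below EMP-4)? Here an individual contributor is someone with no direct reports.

The people in EMP-4's organization with no one reporting to them are EMP-14, EMP-2. That is 2.

2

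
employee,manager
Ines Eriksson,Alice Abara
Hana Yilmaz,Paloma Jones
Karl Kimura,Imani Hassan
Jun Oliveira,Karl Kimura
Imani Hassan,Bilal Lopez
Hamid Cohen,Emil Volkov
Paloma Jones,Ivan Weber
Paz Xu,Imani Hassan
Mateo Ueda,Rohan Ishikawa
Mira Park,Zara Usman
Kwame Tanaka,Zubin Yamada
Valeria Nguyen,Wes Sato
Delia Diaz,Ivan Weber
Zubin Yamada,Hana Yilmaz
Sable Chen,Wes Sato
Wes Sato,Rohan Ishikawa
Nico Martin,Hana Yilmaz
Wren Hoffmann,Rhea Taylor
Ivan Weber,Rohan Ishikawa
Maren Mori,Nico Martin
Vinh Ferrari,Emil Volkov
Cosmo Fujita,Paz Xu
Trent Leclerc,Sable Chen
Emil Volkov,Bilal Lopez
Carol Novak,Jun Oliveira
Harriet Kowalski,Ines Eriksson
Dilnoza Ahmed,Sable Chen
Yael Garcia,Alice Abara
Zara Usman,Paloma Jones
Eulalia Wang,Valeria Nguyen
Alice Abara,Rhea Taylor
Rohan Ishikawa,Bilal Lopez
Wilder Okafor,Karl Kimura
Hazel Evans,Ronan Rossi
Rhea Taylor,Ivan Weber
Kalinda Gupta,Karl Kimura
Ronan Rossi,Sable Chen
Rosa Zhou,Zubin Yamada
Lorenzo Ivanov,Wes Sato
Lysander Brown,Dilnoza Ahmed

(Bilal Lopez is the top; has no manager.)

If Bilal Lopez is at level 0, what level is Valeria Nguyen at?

Chain from Valeria Nguyen up to Bilal Lopez: Valeria Nguyen → Wes Sato → Rohan Ishikawa → Bilal Lopez. That is 3 steps up, so Valeria Nguyen is 3 levels below Bilal Lopez.

3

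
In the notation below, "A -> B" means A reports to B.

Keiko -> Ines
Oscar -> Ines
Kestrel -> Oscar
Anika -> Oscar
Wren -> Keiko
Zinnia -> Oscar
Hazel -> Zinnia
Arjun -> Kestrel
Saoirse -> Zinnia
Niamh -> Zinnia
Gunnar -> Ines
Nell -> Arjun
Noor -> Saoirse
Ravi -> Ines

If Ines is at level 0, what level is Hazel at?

Chain from Hazel up to Ines: Hazel → Zinnia → Oscar → Ines. That is 3 steps up, so Hazel is 3 levels below Ines.

3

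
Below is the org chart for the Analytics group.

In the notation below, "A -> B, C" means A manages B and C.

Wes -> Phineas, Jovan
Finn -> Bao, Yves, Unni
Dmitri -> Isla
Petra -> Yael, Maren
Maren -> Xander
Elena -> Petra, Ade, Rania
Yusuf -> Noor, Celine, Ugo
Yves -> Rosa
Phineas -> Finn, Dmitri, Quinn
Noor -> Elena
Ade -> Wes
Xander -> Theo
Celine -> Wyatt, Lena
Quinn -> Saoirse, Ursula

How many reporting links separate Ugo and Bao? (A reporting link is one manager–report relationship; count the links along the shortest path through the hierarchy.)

8

Ugo is 1 level below Yusuf, and Bao is 7 levels below Yusuf (their lowest common manager). The shortest path runs up from Ugo to Yusuf and back down to Bao: 1 + 7 = 8 links.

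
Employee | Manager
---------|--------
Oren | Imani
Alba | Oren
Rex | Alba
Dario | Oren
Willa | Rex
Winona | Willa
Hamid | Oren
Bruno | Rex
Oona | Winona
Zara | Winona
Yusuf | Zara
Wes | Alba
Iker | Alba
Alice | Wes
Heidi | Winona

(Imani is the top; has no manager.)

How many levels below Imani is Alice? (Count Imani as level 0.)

Chain from Alice up to Imani: Alice → Wes → Alba → Oren → Imani. That is 4 steps up, so Alice is 4 levels below Imani.

4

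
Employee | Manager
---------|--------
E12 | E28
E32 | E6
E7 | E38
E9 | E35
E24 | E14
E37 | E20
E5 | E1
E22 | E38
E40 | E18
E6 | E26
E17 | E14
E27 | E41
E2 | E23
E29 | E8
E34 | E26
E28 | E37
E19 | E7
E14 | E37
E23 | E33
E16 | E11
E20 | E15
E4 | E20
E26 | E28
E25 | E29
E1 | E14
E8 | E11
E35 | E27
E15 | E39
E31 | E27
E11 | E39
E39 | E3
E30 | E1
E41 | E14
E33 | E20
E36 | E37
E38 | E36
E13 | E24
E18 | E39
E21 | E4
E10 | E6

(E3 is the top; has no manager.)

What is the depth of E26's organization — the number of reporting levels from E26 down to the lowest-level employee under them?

2

The longest chain under E26 runs E26 → E6 → E10, which is 2 levels below E26.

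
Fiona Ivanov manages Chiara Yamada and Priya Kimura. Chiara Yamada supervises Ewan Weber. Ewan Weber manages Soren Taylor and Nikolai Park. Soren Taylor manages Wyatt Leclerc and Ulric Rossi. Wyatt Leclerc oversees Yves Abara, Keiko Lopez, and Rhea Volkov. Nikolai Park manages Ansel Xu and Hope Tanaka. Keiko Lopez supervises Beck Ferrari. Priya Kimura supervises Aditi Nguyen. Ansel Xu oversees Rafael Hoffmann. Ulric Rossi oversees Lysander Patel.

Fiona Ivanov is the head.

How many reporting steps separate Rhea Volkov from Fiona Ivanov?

Chain from Rhea Volkov up to Fiona Ivanov: Rhea Volkov → Wyatt Leclerc → Soren Taylor → Ewan Weber → Chiara Yamada → Fiona Ivanov. That is 5 steps up, so Rhea Volkov is 5 levels below Fiona Ivanov.

5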